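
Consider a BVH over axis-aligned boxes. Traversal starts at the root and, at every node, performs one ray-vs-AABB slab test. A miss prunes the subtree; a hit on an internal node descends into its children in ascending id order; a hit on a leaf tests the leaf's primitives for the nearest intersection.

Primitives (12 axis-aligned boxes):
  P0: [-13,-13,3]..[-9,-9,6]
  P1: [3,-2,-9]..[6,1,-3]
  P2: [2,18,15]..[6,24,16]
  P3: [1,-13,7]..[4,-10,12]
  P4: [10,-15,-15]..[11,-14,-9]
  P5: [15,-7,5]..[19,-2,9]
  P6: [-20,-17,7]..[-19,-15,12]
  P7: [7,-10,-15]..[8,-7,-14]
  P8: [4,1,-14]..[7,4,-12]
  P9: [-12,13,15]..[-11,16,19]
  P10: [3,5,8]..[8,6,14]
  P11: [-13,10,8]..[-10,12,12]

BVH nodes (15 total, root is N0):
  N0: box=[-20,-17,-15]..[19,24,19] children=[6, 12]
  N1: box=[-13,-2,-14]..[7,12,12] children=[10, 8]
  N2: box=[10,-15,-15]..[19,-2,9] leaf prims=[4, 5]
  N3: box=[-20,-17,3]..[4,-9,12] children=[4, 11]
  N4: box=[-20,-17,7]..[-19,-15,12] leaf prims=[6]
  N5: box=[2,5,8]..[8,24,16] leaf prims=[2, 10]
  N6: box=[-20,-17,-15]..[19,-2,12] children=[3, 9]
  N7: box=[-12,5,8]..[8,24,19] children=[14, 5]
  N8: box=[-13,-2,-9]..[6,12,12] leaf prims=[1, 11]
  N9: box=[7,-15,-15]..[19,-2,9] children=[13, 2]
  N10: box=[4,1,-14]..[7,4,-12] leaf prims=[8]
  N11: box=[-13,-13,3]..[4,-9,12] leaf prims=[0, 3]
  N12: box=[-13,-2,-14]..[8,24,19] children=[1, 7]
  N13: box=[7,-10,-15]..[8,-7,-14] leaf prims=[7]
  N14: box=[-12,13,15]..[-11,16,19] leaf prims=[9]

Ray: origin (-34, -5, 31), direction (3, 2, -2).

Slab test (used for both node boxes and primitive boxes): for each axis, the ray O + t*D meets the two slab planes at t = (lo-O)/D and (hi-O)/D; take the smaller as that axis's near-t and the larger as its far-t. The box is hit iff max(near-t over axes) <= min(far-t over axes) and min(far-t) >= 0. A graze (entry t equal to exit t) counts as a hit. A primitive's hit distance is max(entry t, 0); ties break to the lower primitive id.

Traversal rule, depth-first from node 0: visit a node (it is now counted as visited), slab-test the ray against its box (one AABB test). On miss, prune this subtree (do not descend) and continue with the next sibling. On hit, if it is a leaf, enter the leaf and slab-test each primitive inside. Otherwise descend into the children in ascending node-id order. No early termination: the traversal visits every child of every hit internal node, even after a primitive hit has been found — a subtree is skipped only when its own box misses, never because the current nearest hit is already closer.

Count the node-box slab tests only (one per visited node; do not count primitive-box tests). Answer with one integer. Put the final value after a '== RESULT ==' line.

Trace the traversal:
N0 x:[14/3,53/3] y:[-6,29/2] z:[6,23] -> hit [6,29/2], descend [6, 12]
  N6 x:[14/3,53/3] y:[-6,3/2] z:[19/2,23] -> miss, prune
  N12 x:[7,14] y:[3/2,29/2] z:[6,45/2] -> hit [7,14], descend [1, 7]
    N1 x:[7,41/3] y:[3/2,17/2] z:[19/2,45/2] -> miss, prune
    N7 x:[22/3,14] y:[5,29/2] z:[6,23/2] -> hit [22/3,23/2], descend [5, 14]
      N5 x:[12,14] y:[5,29/2] z:[15/2,23/2] -> miss, prune
      N14 x:[22/3,23/3] y:[9,21/2] z:[6,8] -> miss, prune

Summary -> nodes [0, 6, 12, 1, 7, 5, 14]; box-tests=7; leaf-entries=0; first=miss

== RESULT ==
7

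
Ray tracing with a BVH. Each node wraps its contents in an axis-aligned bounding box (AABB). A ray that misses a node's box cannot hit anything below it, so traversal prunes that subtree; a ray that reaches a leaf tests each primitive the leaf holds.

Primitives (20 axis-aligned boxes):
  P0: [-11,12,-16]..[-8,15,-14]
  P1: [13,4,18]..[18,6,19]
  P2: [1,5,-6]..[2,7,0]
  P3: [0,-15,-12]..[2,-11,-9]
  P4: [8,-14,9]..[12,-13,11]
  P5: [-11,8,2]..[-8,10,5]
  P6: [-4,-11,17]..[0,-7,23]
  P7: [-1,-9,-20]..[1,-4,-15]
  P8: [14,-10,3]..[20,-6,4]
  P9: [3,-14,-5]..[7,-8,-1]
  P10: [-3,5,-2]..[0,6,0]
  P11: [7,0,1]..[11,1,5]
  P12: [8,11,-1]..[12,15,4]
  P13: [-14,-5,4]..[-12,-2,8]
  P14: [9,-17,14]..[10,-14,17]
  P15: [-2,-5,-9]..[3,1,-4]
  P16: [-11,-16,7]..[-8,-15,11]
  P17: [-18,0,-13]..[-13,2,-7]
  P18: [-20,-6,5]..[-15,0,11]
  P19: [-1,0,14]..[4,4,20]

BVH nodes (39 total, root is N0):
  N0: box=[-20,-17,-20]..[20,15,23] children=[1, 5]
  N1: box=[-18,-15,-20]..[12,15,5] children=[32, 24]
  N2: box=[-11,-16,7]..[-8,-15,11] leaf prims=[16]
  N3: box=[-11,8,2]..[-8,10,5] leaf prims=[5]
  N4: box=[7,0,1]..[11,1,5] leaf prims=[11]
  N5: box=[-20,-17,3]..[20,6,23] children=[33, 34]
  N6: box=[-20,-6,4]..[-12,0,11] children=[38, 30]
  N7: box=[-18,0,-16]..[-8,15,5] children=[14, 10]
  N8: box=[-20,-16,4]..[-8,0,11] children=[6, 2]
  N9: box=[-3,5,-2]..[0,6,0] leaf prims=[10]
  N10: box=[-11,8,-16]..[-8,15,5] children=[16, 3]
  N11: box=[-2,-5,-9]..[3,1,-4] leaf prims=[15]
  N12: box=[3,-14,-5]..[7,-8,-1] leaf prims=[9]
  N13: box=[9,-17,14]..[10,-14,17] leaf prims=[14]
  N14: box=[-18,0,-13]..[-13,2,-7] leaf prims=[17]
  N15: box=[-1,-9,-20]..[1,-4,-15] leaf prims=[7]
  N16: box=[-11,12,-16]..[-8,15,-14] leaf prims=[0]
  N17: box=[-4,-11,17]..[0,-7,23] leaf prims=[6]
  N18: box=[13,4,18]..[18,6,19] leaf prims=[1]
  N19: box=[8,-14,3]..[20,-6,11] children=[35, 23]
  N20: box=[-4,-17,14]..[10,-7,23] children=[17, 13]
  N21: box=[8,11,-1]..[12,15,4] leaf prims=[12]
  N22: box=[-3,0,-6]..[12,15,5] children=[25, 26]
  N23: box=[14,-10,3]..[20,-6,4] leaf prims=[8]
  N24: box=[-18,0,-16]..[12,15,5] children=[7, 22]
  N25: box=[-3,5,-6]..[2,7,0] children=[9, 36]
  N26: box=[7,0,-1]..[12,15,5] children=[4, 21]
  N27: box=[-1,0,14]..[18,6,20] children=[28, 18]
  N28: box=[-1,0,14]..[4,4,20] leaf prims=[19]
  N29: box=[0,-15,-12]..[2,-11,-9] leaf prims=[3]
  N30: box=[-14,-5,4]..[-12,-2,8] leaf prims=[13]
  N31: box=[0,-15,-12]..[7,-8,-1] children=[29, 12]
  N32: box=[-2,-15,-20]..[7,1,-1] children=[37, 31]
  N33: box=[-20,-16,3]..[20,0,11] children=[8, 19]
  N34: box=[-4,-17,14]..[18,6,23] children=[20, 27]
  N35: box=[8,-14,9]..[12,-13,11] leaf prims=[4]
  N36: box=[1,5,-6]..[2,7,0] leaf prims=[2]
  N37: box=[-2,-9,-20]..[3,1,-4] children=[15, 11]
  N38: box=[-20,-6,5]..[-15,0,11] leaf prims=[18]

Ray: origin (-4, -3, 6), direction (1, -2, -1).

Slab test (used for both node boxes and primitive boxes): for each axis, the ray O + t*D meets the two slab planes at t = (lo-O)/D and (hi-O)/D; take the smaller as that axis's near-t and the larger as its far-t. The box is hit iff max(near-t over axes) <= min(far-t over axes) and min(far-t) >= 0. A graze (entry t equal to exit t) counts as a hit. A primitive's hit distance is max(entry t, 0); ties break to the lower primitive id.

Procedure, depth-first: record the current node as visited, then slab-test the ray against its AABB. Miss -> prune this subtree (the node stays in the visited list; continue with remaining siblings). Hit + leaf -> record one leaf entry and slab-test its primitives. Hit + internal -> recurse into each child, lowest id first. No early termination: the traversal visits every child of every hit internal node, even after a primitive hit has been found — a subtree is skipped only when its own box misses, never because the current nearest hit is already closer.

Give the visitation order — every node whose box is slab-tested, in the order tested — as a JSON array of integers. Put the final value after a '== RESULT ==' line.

Traverse from the root:
N0 x:[-16,24] y:[-9,7] z:[-17,26] -> hit [-9,7], descend [1, 5]
  N1 x:[-14,16] y:[-9,6] z:[1,26] -> hit [1,6], descend [24, 32]
    N24 x:[-14,16] y:[-9,-3/2] z:[1,22] -> miss, prune
    N32 x:[2,11] y:[-2,6] z:[7,26] -> miss, prune
  N5 x:[-16,24] y:[-9/2,7] z:[-17,3] -> hit [-9/2,3], descend [33, 34]
    N33 x:[-16,24] y:[-3/2,13/2] z:[-5,3] -> hit [-3/2,3], descend [8, 19]
      N8 x:[-16,-4] y:[-3/2,13/2] z:[-5,2] -> miss, prune
      N19 x:[12,24] y:[3/2,11/2] z:[-5,3] -> miss, prune
    N34 x:[0,22] y:[-9/2,7] z:[-17,-8] -> miss, prune

9 AABB tests over nodes [0, 1, 24, 32, 5, 33, 8, 19, 34]; 0 leaves entered; closest miss.

== RESULT ==
[0, 1, 24, 32, 5, 33, 8, 19, 34]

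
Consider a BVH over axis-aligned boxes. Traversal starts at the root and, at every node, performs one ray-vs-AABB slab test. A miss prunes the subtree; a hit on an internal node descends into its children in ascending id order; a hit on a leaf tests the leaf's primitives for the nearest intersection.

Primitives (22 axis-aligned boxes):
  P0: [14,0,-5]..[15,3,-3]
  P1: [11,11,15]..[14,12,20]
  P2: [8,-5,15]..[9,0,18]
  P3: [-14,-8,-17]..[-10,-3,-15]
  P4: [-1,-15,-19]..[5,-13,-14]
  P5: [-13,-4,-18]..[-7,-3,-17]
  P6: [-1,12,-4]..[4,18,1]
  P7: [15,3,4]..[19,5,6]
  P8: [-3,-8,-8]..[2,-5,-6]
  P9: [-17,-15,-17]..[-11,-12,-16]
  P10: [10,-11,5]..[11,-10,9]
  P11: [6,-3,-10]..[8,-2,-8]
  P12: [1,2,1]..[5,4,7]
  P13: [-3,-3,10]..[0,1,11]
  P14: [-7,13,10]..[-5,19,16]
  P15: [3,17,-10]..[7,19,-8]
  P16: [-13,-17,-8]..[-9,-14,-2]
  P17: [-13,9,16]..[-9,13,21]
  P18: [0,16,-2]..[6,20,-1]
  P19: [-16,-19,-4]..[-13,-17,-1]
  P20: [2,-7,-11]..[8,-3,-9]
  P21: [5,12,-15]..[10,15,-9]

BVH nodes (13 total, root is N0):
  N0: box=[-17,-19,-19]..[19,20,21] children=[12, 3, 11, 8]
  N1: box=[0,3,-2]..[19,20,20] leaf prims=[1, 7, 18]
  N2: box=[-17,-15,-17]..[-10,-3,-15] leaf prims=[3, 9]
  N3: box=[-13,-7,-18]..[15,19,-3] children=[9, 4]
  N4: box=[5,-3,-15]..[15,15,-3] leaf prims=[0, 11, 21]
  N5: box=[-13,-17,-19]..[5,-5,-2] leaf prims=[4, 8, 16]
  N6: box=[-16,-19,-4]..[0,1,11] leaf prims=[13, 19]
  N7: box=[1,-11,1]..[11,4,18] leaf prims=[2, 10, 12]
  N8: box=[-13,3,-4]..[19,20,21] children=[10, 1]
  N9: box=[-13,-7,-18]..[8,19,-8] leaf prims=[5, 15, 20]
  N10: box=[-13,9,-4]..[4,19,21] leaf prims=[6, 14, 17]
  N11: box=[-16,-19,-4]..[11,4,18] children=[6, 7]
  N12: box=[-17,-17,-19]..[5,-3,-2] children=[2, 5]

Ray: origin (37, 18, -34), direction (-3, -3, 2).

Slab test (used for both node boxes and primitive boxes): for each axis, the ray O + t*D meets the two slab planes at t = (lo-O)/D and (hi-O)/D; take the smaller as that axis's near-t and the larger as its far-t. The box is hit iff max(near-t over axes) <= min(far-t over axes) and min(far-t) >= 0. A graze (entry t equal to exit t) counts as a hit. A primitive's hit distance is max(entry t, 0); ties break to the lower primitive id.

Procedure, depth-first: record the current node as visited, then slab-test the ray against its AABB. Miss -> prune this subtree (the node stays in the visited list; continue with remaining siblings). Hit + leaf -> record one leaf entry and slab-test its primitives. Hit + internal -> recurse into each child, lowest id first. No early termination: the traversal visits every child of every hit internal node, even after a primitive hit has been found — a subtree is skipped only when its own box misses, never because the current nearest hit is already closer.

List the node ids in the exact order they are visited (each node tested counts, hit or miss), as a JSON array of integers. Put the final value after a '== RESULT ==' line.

Walk:
N0 x:[6,18] y:[-2/3,37/3] z:[15/2,55/2] -> hit [15/2,37/3], descend [3, 8, 11, 12]
  N3 x:[22/3,50/3] y:[-1/3,25/3] z:[8,31/2] -> hit [8,25/3], descend [4, 9]
    N4 x:[22/3,32/3] y:[1,7] z:[19/2,31/2] -> miss, prune
    N9 x:[29/3,50/3] y:[-1/3,25/3] z:[8,13] -> miss, prune
  N8 x:[6,50/3] y:[-2/3,5] z:[15,55/2] -> miss, prune
  N11 x:[26/3,53/3] y:[14/3,37/3] z:[15,26] -> miss, prune
  N12 x:[32/3,18] y:[7,35/3] z:[15/2,16] -> hit [32/3,35/3], descend [2, 5]
    N2 x:[47/3,18] y:[7,11] z:[17/2,19/2] -> miss, prune
    N5 x:[32/3,50/3] y:[23/3,35/3] z:[15/2,16] -> hit [32/3,35/3] leaf, test {P4(miss), P8(miss), P16(miss)}

Visited [0, 3, 4, 9, 8, 11, 12, 2, 5]. Tests: 9 box, 1 leaf. Nearest: miss.

== RESULT ==
[0, 3, 4, 9, 8, 11, 12, 2, 5]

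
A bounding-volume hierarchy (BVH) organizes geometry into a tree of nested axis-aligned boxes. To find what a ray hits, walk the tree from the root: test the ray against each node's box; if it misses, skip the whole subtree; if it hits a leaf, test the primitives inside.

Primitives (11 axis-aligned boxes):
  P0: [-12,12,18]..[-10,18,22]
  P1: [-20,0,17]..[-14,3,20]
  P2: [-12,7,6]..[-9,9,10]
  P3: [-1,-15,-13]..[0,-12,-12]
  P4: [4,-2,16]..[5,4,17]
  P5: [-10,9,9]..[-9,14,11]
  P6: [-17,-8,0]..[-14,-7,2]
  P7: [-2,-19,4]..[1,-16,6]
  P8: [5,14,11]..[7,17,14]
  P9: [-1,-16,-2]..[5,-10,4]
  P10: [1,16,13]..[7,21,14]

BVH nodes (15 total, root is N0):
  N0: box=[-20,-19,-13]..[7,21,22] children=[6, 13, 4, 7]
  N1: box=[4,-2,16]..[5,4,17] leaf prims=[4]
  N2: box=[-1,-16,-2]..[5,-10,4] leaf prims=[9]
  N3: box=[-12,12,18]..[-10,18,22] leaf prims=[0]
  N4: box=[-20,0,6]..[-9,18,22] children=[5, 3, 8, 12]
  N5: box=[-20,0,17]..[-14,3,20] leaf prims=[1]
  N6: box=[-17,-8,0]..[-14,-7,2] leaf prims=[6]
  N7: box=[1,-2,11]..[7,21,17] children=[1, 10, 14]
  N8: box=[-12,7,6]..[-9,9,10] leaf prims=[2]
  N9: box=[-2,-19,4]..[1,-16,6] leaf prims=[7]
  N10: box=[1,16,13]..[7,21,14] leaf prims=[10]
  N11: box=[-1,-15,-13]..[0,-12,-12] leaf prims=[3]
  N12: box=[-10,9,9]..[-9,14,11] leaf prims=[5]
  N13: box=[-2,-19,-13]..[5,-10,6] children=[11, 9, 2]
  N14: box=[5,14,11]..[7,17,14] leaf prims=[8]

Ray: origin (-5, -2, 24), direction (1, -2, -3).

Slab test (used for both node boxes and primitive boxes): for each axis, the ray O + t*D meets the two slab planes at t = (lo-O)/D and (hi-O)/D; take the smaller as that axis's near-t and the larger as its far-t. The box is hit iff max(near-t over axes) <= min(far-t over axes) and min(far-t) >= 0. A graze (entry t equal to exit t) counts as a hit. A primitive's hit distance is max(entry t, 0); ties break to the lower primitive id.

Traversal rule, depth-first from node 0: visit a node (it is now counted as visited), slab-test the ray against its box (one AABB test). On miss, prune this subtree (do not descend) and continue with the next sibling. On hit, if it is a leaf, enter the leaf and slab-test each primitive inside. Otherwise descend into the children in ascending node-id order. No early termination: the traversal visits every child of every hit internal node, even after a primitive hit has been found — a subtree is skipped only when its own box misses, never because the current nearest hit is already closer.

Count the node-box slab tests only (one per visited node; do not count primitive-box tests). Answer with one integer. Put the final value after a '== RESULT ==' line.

Traverse from the root:
N0 x:[-15,12] y:[-23/2,17/2] z:[2/3,37/3] -> hit [2/3,17/2], descend [4, 6, 7, 13]
  N4 x:[-15,-4] y:[-10,-1] z:[2/3,6] -> miss, prune
  N6 x:[-12,-9] y:[5/2,3] z:[22/3,8] -> miss, prune
  N7 x:[6,12] y:[-23/2,0] z:[7/3,13/3] -> miss, prune
  N13 x:[3,10] y:[4,17/2] z:[6,37/3] -> hit [6,17/2], descend [2, 9, 11]
    N2 x:[4,10] y:[4,7] z:[20/3,26/3] -> hit [20/3,7] leaf, test {P9@t=20/3}
    N9 x:[3,6] y:[7,17/2] z:[6,20/3] -> miss, prune
    N11 x:[4,5] y:[5,13/2] z:[12,37/3] -> miss, prune

Summary -> nodes [0, 4, 6, 7, 13, 2, 9, 11]; box-tests=8; leaf-entries=1; first=P9

== RESULT ==
8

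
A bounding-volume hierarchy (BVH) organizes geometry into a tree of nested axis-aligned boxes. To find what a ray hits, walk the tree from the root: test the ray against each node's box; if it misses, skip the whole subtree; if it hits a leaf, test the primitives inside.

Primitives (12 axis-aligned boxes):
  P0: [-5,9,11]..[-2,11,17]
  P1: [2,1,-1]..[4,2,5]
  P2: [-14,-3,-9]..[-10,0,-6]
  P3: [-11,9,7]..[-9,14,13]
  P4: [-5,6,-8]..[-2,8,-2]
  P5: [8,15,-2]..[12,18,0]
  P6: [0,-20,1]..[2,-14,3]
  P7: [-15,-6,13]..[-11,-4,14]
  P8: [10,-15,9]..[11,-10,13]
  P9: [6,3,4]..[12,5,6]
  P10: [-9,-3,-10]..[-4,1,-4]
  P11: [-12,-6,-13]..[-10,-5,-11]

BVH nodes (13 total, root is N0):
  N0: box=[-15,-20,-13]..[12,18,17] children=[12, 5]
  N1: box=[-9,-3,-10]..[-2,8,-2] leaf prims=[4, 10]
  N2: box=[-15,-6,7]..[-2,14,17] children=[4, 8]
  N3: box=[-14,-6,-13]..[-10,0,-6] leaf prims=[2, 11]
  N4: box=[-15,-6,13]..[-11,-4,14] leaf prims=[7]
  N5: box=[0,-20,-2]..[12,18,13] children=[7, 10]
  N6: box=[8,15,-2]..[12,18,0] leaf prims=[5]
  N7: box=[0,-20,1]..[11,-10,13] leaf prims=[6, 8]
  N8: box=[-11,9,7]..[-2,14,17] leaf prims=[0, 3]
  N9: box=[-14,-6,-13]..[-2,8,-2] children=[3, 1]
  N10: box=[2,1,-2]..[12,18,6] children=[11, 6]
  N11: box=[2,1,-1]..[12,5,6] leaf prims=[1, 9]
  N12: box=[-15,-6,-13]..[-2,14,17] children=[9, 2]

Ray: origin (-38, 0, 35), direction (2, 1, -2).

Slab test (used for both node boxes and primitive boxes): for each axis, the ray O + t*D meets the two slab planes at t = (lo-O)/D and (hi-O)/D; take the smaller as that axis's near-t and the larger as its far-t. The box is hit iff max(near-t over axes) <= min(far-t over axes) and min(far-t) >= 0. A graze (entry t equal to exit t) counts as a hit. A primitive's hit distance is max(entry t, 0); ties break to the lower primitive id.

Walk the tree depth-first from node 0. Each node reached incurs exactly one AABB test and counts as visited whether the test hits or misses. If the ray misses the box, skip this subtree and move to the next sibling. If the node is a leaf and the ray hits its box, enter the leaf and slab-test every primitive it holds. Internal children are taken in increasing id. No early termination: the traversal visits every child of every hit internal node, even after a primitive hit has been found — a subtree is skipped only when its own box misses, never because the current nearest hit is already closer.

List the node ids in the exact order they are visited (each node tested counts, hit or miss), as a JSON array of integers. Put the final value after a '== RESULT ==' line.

Traverse from the root:
N0 x:[23/2,25] y:[-20,18] z:[9,24] -> hit [23/2,18], descend [5, 12]
  N5 x:[19,25] y:[-20,18] z:[11,37/2] -> miss, prune
  N12 x:[23/2,18] y:[-6,14] z:[9,24] -> hit [23/2,14], descend [2, 9]
    N2 x:[23/2,18] y:[-6,14] z:[9,14] -> hit [23/2,14], descend [4, 8]
      N4 x:[23/2,27/2] y:[-6,-4] z:[21/2,11] -> miss, prune
      N8 x:[27/2,18] y:[9,14] z:[9,14] -> hit [27/2,14] leaf, test {P0(miss), P3@t=27/2}
    N9 x:[12,18] y:[-6,8] z:[37/2,24] -> miss, prune

order=[0, 5, 12, 2, 4, 8, 9]  |boxes|=7  |leaves|=1  hit=P3

== RESULT ==
[0, 5, 12, 2, 4, 8, 9]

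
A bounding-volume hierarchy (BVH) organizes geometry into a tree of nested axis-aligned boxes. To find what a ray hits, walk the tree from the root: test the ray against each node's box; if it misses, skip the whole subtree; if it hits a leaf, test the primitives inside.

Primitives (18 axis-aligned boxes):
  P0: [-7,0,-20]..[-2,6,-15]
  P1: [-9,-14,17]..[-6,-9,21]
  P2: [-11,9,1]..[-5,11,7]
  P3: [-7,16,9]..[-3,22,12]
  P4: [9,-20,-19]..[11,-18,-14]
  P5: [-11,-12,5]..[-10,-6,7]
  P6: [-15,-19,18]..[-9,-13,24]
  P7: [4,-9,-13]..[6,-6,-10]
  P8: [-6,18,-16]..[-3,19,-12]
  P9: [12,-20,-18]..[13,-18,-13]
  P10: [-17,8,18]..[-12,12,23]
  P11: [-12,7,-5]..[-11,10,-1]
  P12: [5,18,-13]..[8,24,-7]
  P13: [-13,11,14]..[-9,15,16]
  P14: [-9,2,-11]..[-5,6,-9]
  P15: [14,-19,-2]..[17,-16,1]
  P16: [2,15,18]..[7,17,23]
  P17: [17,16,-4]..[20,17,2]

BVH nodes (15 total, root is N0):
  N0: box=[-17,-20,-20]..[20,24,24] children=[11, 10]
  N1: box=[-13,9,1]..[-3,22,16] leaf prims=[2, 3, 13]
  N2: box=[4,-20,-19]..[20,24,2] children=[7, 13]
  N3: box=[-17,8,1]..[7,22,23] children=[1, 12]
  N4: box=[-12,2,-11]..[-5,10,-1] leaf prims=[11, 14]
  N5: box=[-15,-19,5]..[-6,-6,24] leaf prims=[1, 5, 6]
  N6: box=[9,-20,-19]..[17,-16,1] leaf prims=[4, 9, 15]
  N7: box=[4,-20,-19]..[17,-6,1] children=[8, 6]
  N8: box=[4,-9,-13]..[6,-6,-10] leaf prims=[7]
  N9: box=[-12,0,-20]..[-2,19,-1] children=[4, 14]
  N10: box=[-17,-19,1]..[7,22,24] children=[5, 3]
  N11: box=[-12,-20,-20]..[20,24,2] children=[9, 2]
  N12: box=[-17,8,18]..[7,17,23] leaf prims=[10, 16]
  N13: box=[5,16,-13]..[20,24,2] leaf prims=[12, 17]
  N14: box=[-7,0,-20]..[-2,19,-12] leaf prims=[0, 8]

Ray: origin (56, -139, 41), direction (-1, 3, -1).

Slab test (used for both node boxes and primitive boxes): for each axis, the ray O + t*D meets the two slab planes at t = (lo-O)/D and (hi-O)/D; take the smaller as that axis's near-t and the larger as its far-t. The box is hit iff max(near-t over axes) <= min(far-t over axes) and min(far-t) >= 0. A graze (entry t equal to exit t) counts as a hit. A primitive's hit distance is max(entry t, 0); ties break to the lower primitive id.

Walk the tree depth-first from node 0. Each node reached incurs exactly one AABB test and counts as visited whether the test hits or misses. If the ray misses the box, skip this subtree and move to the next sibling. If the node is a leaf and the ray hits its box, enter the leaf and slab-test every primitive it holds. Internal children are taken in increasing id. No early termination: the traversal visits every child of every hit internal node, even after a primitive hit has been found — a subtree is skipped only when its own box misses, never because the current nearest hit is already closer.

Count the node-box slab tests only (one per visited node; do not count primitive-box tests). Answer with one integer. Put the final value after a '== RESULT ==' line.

Walk:
N0 x:[36,73] y:[119/3,163/3] z:[17,61] -> hit [119/3,163/3], descend [10, 11]
  N10 x:[49,73] y:[40,161/3] z:[17,40] -> miss, prune
  N11 x:[36,68] y:[119/3,163/3] z:[39,61] -> hit [119/3,163/3], descend [2, 9]
    N2 x:[36,52] y:[119/3,163/3] z:[39,60] -> hit [119/3,52], descend [7, 13]
      N7 x:[39,52] y:[119/3,133/3] z:[40,60] -> hit [40,133/3], descend [6, 8]
        N6 x:[39,47] y:[119/3,41] z:[40,60] -> hit [40,41] leaf, test {P4(miss), P9(miss), P15@t=40}
        N8 x:[50,52] y:[130/3,133/3] z:[51,54] -> miss, prune
      N13 x:[36,51] y:[155/3,163/3] z:[39,54] -> miss, prune
    N9 x:[58,68] y:[139/3,158/3] z:[42,61] -> miss, prune

Summary -> nodes [0, 10, 11, 2, 7, 6, 8, 13, 9]; box-tests=9; leaf-entries=1; first=P15

== RESULT ==
9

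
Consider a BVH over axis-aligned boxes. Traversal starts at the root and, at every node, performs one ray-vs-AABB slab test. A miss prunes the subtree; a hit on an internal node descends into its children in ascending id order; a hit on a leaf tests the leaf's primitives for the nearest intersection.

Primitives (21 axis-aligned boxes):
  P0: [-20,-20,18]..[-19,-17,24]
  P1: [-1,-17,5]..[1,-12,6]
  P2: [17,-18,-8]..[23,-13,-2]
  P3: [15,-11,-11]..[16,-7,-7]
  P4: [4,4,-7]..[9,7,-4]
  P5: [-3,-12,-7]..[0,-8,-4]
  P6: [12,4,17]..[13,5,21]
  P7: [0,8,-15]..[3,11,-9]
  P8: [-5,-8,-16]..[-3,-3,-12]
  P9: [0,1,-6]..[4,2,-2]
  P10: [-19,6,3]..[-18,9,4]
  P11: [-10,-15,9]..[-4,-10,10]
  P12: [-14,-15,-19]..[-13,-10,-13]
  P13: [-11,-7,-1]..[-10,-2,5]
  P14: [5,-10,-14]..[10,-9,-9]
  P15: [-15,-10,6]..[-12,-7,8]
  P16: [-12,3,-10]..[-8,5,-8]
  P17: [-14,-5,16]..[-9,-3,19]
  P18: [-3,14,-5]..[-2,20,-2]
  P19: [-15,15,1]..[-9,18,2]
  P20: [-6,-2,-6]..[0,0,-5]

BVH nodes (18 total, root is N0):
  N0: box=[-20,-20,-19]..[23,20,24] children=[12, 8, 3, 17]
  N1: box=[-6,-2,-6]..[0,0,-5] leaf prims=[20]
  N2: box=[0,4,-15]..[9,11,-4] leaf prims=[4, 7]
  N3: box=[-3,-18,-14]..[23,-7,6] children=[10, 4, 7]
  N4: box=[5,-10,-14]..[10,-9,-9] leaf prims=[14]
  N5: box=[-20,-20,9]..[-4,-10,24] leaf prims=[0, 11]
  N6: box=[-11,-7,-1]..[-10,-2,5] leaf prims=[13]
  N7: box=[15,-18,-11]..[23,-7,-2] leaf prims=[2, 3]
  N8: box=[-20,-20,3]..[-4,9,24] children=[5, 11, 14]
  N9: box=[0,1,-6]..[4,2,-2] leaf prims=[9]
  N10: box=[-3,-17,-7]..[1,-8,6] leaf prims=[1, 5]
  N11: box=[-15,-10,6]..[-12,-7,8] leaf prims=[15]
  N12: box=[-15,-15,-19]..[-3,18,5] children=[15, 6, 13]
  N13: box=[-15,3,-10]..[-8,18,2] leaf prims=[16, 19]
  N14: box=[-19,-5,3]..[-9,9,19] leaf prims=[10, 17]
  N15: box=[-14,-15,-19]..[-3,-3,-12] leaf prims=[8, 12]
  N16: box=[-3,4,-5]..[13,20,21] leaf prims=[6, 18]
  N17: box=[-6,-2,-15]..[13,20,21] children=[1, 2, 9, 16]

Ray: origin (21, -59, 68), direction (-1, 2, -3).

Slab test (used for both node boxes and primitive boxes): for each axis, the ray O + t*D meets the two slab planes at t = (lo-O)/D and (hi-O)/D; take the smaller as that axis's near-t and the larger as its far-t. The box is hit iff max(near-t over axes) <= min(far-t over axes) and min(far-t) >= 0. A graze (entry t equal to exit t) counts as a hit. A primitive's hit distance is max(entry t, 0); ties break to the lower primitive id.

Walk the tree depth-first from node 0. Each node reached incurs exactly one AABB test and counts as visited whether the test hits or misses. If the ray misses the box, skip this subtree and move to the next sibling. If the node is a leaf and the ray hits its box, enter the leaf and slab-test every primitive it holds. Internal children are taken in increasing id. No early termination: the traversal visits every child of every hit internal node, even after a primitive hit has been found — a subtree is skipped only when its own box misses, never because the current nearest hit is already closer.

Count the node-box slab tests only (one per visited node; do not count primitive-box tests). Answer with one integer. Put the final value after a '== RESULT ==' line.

Traverse from the root:
N0 x:[-2,41] y:[39/2,79/2] z:[44/3,29] -> hit [39/2,29], descend [3, 8, 12, 17]
  N3 x:[-2,24] y:[41/2,26] z:[62/3,82/3] -> hit [62/3,24], descend [4, 7, 10]
    N4 x:[11,16] y:[49/2,25] z:[77/3,82/3] -> miss, prune
    N7 x:[-2,6] y:[41/2,26] z:[70/3,79/3] -> miss, prune
    N10 x:[20,24] y:[21,51/2] z:[62/3,25] -> hit [21,24] leaf, test {P1@t=21, P5@t=24}
  N8 x:[25,41] y:[39/2,34] z:[44/3,65/3] -> miss, prune
  N12 x:[24,36] y:[22,77/2] z:[21,29] -> hit [24,29], descend [6, 13, 15]
    N6 x:[31,32] y:[26,57/2] z:[21,23] -> miss, prune
    N13 x:[29,36] y:[31,77/2] z:[22,26] -> miss, prune
    N15 x:[24,35] y:[22,28] z:[80/3,29] -> hit [80/3,28] leaf, test {P8(miss), P12(miss)}
  N17 x:[8,27] y:[57/2,79/2] z:[47/3,83/3] -> miss, prune

Visited [0, 3, 4, 7, 10, 8, 12, 6, 13, 15, 17]. Tests: 11 box, 2 leaf. Nearest: P1.

== RESULT ==
11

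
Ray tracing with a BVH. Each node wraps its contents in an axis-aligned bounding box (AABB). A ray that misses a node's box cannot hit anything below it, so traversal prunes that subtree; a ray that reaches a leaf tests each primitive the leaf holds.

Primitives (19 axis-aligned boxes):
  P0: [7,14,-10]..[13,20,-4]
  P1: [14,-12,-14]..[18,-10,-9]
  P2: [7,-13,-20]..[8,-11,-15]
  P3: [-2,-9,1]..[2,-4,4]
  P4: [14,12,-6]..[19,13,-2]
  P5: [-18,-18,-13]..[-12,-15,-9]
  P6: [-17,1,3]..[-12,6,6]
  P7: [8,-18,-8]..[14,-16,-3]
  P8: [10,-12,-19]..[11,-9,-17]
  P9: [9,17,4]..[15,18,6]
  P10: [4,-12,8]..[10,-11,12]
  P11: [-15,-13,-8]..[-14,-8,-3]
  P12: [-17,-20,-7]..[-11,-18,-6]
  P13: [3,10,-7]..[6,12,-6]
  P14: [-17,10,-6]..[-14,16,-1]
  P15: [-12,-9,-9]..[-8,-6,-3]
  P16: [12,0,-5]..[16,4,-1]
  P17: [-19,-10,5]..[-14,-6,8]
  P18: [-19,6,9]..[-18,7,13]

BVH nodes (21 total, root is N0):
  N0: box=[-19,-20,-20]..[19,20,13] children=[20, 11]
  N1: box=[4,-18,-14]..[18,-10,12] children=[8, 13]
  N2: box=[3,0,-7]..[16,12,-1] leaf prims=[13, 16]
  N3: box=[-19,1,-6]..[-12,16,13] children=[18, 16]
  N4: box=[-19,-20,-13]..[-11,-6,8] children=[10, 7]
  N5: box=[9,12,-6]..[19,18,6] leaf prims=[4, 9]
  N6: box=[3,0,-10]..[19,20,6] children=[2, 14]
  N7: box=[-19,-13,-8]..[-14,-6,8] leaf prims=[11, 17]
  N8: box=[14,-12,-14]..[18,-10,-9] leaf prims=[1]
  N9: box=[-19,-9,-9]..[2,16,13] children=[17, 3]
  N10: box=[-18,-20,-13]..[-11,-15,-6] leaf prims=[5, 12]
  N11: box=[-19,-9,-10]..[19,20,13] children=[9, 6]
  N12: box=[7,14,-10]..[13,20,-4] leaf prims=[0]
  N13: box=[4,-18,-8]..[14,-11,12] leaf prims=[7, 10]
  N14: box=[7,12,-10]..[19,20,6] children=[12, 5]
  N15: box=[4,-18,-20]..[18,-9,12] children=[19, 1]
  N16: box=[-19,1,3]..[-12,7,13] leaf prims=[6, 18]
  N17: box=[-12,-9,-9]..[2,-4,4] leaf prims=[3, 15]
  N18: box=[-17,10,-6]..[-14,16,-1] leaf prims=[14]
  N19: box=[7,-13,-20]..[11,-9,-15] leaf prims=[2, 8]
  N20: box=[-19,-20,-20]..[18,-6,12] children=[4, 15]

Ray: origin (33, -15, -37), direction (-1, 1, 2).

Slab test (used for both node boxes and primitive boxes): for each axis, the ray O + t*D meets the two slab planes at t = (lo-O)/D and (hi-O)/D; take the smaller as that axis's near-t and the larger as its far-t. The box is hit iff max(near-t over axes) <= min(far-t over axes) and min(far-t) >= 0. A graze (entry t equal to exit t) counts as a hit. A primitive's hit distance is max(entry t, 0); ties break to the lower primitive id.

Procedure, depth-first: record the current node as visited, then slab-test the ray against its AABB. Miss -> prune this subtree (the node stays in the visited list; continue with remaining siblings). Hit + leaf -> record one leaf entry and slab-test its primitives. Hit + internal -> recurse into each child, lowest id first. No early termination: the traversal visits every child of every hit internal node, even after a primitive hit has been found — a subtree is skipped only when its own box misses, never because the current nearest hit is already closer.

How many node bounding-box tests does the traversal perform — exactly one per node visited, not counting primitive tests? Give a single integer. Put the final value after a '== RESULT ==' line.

Trace the traversal:
N0 x:[14,52] y:[-5,35] z:[17/2,25] -> hit [14,25], descend [11, 20]
  N11 x:[14,52] y:[6,35] z:[27/2,25] -> hit [14,25], descend [6, 9]
    N6 x:[14,30] y:[15,35] z:[27/2,43/2] -> hit [15,43/2], descend [2, 14]
      N2 x:[17,30] y:[15,27] z:[15,18] -> hit [17,18] leaf, test {P13(miss), P16@t=17}
      N14 x:[14,26] y:[27,35] z:[27/2,43/2] -> miss, prune
    N9 x:[31,52] y:[6,31] z:[14,25] -> miss, prune
  N20 x:[15,52] y:[-5,9] z:[17/2,49/2] -> miss, prune

Visited [0, 11, 6, 2, 14, 9, 20]. Tests: 7 box, 1 leaf. Nearest: P16.

== RESULT ==
7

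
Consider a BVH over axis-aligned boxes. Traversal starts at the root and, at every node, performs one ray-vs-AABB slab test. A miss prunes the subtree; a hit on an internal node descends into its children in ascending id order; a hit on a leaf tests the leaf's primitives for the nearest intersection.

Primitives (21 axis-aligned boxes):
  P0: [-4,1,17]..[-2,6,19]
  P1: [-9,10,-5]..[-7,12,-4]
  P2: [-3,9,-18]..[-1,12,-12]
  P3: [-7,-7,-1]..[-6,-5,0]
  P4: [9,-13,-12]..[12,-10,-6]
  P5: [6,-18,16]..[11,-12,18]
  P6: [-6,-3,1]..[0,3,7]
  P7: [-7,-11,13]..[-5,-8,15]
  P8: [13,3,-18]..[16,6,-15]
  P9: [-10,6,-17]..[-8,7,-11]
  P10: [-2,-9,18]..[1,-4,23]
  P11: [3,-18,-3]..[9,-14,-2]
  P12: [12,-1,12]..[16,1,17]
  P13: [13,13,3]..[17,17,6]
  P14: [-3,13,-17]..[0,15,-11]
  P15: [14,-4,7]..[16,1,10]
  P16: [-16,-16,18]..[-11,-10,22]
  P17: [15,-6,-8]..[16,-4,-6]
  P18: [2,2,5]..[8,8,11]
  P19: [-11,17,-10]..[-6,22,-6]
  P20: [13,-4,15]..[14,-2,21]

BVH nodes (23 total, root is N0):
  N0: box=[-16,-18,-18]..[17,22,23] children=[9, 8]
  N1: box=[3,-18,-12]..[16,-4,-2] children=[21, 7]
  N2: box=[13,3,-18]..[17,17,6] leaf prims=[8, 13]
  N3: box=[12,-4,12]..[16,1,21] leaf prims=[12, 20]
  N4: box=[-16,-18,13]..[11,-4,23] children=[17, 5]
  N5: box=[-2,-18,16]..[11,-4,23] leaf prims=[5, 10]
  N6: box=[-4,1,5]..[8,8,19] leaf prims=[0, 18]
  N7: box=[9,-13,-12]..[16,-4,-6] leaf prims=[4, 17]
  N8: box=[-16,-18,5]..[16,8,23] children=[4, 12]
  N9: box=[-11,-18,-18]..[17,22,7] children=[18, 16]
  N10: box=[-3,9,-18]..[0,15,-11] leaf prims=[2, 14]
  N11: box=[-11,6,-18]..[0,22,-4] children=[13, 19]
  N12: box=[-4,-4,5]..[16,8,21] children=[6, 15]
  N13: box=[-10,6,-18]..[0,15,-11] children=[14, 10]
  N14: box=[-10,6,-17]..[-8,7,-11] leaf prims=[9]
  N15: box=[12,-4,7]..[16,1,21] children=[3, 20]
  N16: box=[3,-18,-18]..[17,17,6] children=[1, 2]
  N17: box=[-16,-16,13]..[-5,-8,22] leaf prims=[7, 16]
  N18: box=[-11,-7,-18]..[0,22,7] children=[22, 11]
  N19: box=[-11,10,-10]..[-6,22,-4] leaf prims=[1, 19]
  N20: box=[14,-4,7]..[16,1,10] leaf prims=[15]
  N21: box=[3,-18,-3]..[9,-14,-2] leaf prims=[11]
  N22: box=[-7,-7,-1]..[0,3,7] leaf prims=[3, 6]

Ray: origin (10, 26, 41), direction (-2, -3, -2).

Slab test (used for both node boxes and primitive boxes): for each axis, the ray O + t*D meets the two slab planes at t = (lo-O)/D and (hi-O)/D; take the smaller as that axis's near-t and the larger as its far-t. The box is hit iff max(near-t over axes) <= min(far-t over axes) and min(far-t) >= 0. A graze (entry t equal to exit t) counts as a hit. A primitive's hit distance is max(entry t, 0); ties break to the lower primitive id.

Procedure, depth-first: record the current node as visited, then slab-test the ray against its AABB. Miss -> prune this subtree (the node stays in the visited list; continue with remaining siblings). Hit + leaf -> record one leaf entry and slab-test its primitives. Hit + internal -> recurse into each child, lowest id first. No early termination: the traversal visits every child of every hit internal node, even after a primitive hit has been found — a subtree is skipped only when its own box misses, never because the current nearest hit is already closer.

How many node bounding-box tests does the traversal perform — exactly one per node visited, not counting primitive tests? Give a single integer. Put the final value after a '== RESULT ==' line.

Trace the traversal:
N0 x:[-7/2,13] y:[4/3,44/3] z:[9,59/2] -> hit [9,13], descend [8, 9]
  N8 x:[-3,13] y:[6,44/3] z:[9,18] -> hit [9,13], descend [4, 12]
    N4 x:[-1/2,13] y:[10,44/3] z:[9,14] -> hit [10,13], descend [5, 17]
      N5 x:[-1/2,6] y:[10,44/3] z:[9,25/2] -> miss, prune
      N17 x:[15/2,13] y:[34/3,14] z:[19/2,14] -> hit [34/3,13] leaf, test {P7(miss), P16(miss)}
    N12 x:[-3,7] y:[6,10] z:[10,18] -> miss, prune
  N9 x:[-7/2,21/2] y:[4/3,44/3] z:[17,59/2] -> miss, prune

order=[0, 8, 4, 5, 17, 12, 9]  |boxes|=7  |leaves|=1  hit=miss

== RESULT ==
7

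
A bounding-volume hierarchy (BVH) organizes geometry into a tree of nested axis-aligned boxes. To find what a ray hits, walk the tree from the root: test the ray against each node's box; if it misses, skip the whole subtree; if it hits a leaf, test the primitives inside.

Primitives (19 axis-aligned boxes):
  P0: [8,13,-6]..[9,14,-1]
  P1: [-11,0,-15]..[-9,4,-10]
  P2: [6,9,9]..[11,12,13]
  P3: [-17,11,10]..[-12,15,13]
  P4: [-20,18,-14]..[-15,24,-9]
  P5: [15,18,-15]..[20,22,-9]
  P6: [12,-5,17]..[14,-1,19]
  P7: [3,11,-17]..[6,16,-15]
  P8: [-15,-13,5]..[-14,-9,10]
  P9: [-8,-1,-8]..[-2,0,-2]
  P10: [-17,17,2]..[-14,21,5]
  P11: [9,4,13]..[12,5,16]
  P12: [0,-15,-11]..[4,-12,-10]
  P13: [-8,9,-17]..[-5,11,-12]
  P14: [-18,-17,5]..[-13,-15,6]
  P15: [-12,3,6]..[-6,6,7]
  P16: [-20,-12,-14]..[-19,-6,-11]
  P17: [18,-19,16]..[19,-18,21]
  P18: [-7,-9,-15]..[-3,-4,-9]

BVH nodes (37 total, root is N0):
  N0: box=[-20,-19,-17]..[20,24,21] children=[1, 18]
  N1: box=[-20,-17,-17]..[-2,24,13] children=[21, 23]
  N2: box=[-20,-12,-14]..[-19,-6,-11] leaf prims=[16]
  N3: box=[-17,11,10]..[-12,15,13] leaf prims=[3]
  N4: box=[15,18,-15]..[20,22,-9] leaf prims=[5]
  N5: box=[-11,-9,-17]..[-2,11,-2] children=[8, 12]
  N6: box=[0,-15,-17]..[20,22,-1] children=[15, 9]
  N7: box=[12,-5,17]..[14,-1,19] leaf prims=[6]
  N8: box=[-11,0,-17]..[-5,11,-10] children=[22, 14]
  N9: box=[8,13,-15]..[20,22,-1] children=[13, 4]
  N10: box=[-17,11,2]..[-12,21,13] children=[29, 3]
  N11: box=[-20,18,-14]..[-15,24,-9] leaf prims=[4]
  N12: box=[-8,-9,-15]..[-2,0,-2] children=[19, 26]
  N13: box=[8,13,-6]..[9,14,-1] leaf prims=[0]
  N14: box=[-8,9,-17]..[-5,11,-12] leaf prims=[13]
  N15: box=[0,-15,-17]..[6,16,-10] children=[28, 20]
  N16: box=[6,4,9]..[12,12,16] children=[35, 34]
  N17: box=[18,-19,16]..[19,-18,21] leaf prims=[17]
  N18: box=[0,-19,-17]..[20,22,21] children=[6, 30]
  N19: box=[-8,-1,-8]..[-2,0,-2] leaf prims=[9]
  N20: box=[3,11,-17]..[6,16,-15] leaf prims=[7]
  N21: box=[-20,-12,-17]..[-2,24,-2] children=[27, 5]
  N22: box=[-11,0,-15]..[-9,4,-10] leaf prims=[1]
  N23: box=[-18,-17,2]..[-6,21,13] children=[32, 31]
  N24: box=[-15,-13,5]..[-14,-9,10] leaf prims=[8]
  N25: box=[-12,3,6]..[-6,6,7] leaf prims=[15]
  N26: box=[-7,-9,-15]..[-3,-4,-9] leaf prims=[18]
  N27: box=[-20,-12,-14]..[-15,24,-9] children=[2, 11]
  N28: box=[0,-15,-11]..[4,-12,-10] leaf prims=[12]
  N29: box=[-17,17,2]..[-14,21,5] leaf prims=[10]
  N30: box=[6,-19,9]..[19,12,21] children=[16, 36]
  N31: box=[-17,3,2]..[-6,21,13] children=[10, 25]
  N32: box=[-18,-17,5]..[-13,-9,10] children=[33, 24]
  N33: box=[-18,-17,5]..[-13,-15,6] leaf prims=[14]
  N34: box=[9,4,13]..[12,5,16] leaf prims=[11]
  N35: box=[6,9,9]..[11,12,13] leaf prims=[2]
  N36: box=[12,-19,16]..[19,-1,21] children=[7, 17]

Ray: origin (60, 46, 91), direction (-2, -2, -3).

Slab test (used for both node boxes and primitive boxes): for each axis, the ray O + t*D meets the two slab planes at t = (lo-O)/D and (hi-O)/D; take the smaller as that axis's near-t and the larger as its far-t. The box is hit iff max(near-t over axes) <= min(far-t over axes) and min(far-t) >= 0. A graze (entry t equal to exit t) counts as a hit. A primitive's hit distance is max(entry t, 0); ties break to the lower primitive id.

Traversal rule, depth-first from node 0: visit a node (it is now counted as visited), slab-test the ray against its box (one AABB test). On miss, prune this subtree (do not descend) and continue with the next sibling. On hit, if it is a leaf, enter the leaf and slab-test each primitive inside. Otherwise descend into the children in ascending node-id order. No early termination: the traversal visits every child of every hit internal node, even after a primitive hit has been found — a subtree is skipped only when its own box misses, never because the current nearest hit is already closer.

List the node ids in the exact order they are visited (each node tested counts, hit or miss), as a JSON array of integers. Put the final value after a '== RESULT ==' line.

Trace the traversal:
N0 x:[20,40] y:[11,65/2] z:[70/3,36] -> hit [70/3,65/2], descend [1, 18]
  N1 x:[31,40] y:[11,63/2] z:[26,36] -> hit [31,63/2], descend [21, 23]
    N21 x:[31,40] y:[11,29] z:[31,36] -> miss, prune
    N23 x:[33,39] y:[25/2,63/2] z:[26,89/3] -> miss, prune
  N18 x:[20,30] y:[12,65/2] z:[70/3,36] -> hit [70/3,30], descend [6, 30]
    N6 x:[20,30] y:[12,61/2] z:[92/3,36] -> miss, prune
    N30 x:[41/2,27] y:[17,65/2] z:[70/3,82/3] -> hit [70/3,27], descend [16, 36]
      N16 x:[24,27] y:[17,21] z:[25,82/3] -> miss, prune
      N36 x:[41/2,24] y:[47/2,65/2] z:[70/3,25] -> hit [47/2,24], descend [7, 17]
        N7 x:[23,24] y:[47/2,51/2] z:[24,74/3] -> hit [24,24] leaf, test {P6@t=24}
        N17 x:[41/2,21] y:[32,65/2] z:[70/3,25] -> miss, prune

Summary -> nodes [0, 1, 21, 23, 18, 6, 30, 16, 36, 7, 17]; box-tests=11; leaf-entries=1; first=P6

== RESULT ==
[0, 1, 21, 23, 18, 6, 30, 16, 36, 7, 17]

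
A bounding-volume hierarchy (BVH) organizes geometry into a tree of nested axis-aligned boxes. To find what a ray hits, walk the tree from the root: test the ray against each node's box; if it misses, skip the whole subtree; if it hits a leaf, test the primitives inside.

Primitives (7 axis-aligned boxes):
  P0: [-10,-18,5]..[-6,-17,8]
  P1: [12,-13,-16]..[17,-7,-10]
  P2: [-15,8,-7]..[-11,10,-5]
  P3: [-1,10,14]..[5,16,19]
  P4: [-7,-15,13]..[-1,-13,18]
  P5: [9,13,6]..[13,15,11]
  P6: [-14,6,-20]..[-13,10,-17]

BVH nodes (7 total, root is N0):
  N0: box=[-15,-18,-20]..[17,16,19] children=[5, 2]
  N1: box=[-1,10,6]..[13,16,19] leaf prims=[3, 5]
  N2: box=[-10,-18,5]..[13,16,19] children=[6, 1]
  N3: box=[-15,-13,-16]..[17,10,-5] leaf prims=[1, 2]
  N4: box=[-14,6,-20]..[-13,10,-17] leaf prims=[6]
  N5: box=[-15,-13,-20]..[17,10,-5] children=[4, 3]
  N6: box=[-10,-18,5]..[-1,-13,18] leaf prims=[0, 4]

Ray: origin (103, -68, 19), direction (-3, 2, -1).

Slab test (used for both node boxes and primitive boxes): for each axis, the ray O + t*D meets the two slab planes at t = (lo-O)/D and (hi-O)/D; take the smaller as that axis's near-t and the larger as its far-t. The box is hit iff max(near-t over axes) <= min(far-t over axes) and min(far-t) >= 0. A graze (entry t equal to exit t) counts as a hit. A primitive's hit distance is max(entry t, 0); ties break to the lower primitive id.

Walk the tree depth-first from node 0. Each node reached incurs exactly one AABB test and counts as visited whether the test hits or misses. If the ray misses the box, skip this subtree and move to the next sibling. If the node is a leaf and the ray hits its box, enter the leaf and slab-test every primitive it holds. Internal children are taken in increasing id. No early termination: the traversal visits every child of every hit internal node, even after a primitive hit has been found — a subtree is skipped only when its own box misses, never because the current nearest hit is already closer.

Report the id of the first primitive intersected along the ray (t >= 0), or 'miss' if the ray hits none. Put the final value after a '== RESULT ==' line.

Trace the traversal:
N0 x:[86/3,118/3] y:[25,42] z:[0,39] -> hit [86/3,39], descend [2, 5]
  N2 x:[30,113/3] y:[25,42] z:[0,14] -> miss, prune
  N5 x:[86/3,118/3] y:[55/2,39] z:[24,39] -> hit [86/3,39], descend [3, 4]
    N3 x:[86/3,118/3] y:[55/2,39] z:[24,35] -> hit [86/3,35] leaf, test {P1@t=29, P2(miss)}
    N4 x:[116/3,39] y:[37,39] z:[36,39] -> hit [116/3,39] leaf, test {P6@t=116/3}

Visited [0, 2, 5, 3, 4]. Tests: 5 box, 2 leaf. Nearest: P1.

== RESULT ==
1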